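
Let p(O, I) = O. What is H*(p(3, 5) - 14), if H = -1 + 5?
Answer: -44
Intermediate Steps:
H = 4
H*(p(3, 5) - 14) = 4*(3 - 14) = 4*(-11) = -44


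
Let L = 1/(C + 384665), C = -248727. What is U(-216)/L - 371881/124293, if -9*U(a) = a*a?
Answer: -87589599639337/124293 ≈ -7.0470e+8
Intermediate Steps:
U(a) = -a²/9 (U(a) = -a*a/9 = -a²/9)
L = 1/135938 (L = 1/(-248727 + 384665) = 1/135938 ≈ 7.3563e-6)
U(-216)/L - 371881/124293 = (-⅑*(-216)²)/(1/135938) - 371881/124293 = -⅑*46656*135938 - 371881*1/124293 = -5184*135938 - 371881/124293 = -704702592 - 371881/124293 = -87589599639337/124293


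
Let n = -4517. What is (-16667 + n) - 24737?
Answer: -45921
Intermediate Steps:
(-16667 + n) - 24737 = (-16667 - 4517) - 24737 = -21184 - 24737 = -45921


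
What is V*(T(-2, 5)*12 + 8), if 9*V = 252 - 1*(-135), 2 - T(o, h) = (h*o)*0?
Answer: 1376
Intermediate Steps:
T(o, h) = 2 (T(o, h) = 2 - h*o*0 = 2 - 1*0 = 2 + 0 = 2)
V = 43 (V = (252 - 1*(-135))/9 = (252 + 135)/9 = (⅑)*387 = 43)
V*(T(-2, 5)*12 + 8) = 43*(2*12 + 8) = 43*(24 + 8) = 43*32 = 1376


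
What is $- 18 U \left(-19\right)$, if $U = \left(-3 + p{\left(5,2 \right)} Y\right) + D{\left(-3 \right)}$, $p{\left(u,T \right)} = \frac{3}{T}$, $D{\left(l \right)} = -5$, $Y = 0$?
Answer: $-2736$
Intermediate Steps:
$U = -8$ ($U = \left(-3 + \frac{3}{2} \cdot 0\right) - 5 = \left(-3 + 0\right) - 5 = -3 - 5 = -8$)
$- 18 U \left(-19\right) = \left(-18\right) \left(-8\right) \left(-19\right) = 144 \left(-19\right) = -2736$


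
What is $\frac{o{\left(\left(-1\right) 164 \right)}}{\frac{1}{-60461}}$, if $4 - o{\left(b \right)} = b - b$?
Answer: $-241844$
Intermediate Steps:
$o{\left(b \right)} = 4$ ($o{\left(b \right)} = 4 - \left(b - b\right) = 4 - 0 = 4 + 0 = 4$)
$\frac{o{\left(\left(-1\right) 164 \right)}}{\frac{1}{-60461}} = \frac{4}{\frac{1}{-60461}} = \frac{4}{- \frac{1}{60461}} = 4 \left(-60461\right) = -241844$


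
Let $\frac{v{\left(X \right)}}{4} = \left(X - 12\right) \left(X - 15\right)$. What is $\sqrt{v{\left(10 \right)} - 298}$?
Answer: $i \sqrt{258} \approx 16.062 i$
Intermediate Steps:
$v{\left(X \right)} = 4 \left(-15 + X\right) \left(-12 + X\right)$ ($v{\left(X \right)} = 4 \left(X - 12\right) \left(X - 15\right) = 4 \left(-12 + X\right) \left(-15 + X\right) = 4 \left(-15 + X\right) \left(-12 + X\right)$)
$\sqrt{v{\left(10 \right)} - 298} = \sqrt{\left(720 - 1080 + 4 \cdot 10^{2}\right) - 298} = \sqrt{\left(720 - 1080 + 4 \cdot 100\right) - 298} = \sqrt{\left(720 - 1080 + 400\right) - 298} = \sqrt{40 - 298} = \sqrt{-258} = i \sqrt{258}$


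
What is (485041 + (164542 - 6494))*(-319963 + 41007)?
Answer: -179393535084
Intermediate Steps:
(485041 + (164542 - 6494))*(-319963 + 41007) = (485041 + 158048)*(-278956) = 643089*(-278956) = -179393535084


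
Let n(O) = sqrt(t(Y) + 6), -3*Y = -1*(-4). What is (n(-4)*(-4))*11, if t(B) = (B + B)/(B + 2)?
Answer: -44*sqrt(2) ≈ -62.225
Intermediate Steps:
Y = -4/3 (Y = -(-1)*(-4)/3 = -1/3*4 = -4/3 ≈ -1.3333)
t(B) = 2*B/(2 + B) (t(B) = (2*B)/(2 + B) = 2*B/(2 + B))
n(O) = sqrt(2) (n(O) = sqrt(2*(-4/3)/(2 - 4/3) + 6) = sqrt(2*(-4/3)/(2/3) + 6) = sqrt(2*(-4/3)*(3/2) + 6) = sqrt(-4 + 6) = sqrt(2))
(n(-4)*(-4))*11 = (sqrt(2)*(-4))*11 = -4*sqrt(2)*11 = -44*sqrt(2)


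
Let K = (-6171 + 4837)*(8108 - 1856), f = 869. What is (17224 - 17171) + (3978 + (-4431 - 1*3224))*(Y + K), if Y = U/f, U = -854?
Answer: 26649450418799/869 ≈ 3.0667e+10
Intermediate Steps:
K = -8340168 (K = -1334*6252 = -8340168)
Y = -854/869 ≈ -0.98274
(17224 - 17171) + (3978 + (-4431 - 1*3224))*(Y + K) = (17224 - 17171) + (3978 + (-4431 - 1*3224))*(-854/869 - 8340168) = 53 + (3978 + (-4431 - 3224))*(-7247606846/869) = 53 + (3978 - 7655)*(-7247606846/869) = 53 - 3677*(-7247606846/869) = 53 + 26649450372742/869 = 26649450418799/869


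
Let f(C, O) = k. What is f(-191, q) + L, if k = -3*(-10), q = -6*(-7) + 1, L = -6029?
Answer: -5999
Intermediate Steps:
q = 43 (q = 42 + 1 = 43)
k = 30
f(C, O) = 30
f(-191, q) + L = 30 - 6029 = -5999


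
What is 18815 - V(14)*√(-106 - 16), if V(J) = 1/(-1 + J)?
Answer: 18815 - I*√122/13 ≈ 18815.0 - 0.84964*I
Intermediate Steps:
18815 - V(14)*√(-106 - 16) = 18815 - √(-106 - 16)/(-1 + 14) = 18815 - √(-122)/13 = 18815 - I*√122/13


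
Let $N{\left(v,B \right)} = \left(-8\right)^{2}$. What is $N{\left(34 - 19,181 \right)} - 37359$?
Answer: $-37295$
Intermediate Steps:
$N{\left(v,B \right)} = 64$
$N{\left(34 - 19,181 \right)} - 37359 = 64 - 37359 = -37295$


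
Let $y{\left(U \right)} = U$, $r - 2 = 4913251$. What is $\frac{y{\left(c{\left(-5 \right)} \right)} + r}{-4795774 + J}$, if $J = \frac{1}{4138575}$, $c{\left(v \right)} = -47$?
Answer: $- \frac{20333671521450}{19847670382049} \approx -1.0245$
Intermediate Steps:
$r = 4913253$ ($r = 2 + 4913251 = 4913253$)
$J = \frac{1}{4138575} \approx 2.4163 \cdot 10^{-7}$
$\frac{y{\left(c{\left(-5 \right)} \right)} + r}{-4795774 + J} = \frac{-47 + 4913253}{-4795774 + \frac{1}{4138575}} = \frac{4913206}{- \frac{19847670382049}{4138575}} = 4913206 \left(- \frac{4138575}{19847670382049}\right) = - \frac{20333671521450}{19847670382049}$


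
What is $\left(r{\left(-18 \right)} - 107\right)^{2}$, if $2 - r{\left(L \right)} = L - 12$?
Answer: $5625$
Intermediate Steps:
$r{\left(L \right)} = 14 - L$ ($r{\left(L \right)} = 2 - \left(L - 12\right) = 2 - \left(-12 + L\right) = 14 - L$)
$\left(r{\left(-18 \right)} - 107\right)^{2} = \left(\left(14 - -18\right) - 107\right)^{2} = \left(\left(14 + 18\right) - 107\right)^{2} = \left(32 - 107\right)^{2} = \left(-75\right)^{2} = 5625$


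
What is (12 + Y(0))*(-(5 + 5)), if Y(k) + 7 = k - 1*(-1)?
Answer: -60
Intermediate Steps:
Y(k) = -6 + k (Y(k) = -7 + (k - 1*(-1)) = -7 + (k + 1) = -7 + (1 + k) = -6 + k)
(12 + Y(0))*(-(5 + 5)) = (12 + (-6 + 0))*(-(5 + 5)) = (12 - 6)*(-1*10) = 6*(-10) = -60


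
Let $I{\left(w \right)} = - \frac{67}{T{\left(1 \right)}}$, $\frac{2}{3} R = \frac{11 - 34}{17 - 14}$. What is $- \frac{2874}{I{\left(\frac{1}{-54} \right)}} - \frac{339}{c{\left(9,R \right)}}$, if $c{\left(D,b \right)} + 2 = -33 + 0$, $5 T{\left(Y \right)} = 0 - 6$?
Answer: $- \frac{19599}{469} \approx -41.789$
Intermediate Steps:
$R = - \frac{23}{2}$ ($R = \frac{3 \frac{11 - 34}{17 - 14}}{2} = \frac{3 \left(- \frac{23}{3}\right)}{2} = \frac{3 \left(\left(-23\right) \frac{1}{3}\right)}{2} = \frac{3}{2} \left(- \frac{23}{3}\right) = - \frac{23}{2} \approx -11.5$)
$T{\left(Y \right)} = - \frac{6}{5}$ ($T{\left(Y \right)} = \frac{0 - 6}{5} = \frac{1}{5} \left(-6\right) = - \frac{6}{5}$)
$I{\left(w \right)} = \frac{335}{6}$ ($I{\left(w \right)} = - \frac{67}{- \frac{6}{5}} = \left(-67\right) \left(- \frac{5}{6}\right) = \frac{335}{6}$)
$c{\left(D,b \right)} = -35$ ($c{\left(D,b \right)} = -2 + \left(-33 + 0\right) = -2 - 33 = -35$)
$- \frac{2874}{I{\left(\frac{1}{-54} \right)}} - \frac{339}{c{\left(9,R \right)}} = - \frac{2874}{\frac{335}{6}} - \frac{339}{-35} = \left(-2874\right) \frac{6}{335} - - \frac{339}{35} = - \frac{17244}{335} + \frac{339}{35} = - \frac{19599}{469}$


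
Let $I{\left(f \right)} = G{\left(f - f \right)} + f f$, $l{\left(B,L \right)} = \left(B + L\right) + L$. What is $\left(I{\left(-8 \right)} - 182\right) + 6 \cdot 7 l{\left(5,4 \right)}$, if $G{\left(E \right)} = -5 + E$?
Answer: $423$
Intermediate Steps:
$l{\left(B,L \right)} = B + 2 L$
$I{\left(f \right)} = -5 + f^{2}$ ($I{\left(f \right)} = \left(-5 + \left(f - f\right)\right) + f f = \left(-5 + 0\right) + f^{2} = -5 + f^{2}$)
$\left(I{\left(-8 \right)} - 182\right) + 6 \cdot 7 l{\left(5,4 \right)} = \left(\left(-5 + \left(-8\right)^{2}\right) - 182\right) + 6 \cdot 7 \left(5 + 2 \cdot 4\right) = \left(\left(-5 + 64\right) - 182\right) + 42 \left(5 + 8\right) = \left(59 - 182\right) + 42 \cdot 13 = -123 + 546 = 423$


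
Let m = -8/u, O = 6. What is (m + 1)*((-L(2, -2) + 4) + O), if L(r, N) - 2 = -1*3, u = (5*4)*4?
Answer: 99/10 ≈ 9.9000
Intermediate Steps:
u = 80 (u = 20*4 = 80)
m = -⅒ (m = -8/80 = -8*1/80 = -⅒ ≈ -0.10000)
L(r, N) = -1 (L(r, N) = 2 - 1*3 = 2 - 3 = -1)
(m + 1)*((-L(2, -2) + 4) + O) = (-⅒ + 1)*((-1*(-1) + 4) + 6) = 9*((1 + 4) + 6)/10 = 9*(5 + 6)/10 = (9/10)*11 = 99/10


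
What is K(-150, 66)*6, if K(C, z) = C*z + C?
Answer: -60300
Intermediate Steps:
K(C, z) = C + C*z
K(-150, 66)*6 = -150*(1 + 66)*6 = -150*67*6 = -10050*6 = -60300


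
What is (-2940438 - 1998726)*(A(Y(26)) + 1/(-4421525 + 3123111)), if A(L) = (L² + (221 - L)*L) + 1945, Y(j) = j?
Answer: -24661497929643486/649207 ≈ -3.7987e+10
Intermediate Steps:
A(L) = 1945 + L² + L*(221 - L) (A(L) = (L² + L*(221 - L)) + 1945 = 1945 + L² + L*(221 - L))
(-2940438 - 1998726)*(A(Y(26)) + 1/(-4421525 + 3123111)) = (-2940438 - 1998726)*((1945 + 221*26) + 1/(-4421525 + 3123111)) = -4939164*((1945 + 5746) + 1/(-1298414)) = -4939164*(7691 - 1/1298414) = -4939164*9986102073/1298414 = -24661497929643486/649207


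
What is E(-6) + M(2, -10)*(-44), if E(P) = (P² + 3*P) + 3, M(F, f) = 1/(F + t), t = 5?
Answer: 103/7 ≈ 14.714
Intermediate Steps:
M(F, f) = 1/(5 + F) (M(F, f) = 1/(F + 5) = 1/(5 + F))
E(P) = 3 + P² + 3*P
E(-6) + M(2, -10)*(-44) = (3 + (-6)² + 3*(-6)) - 44/(5 + 2) = (3 + 36 - 18) - 44/7 = 21 + (⅐)*(-44) = 21 - 44/7 = 103/7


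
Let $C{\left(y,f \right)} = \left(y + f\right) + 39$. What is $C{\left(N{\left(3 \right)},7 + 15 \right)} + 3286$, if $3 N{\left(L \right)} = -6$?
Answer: $3345$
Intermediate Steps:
$N{\left(L \right)} = -2$ ($N{\left(L \right)} = \frac{1}{3} \left(-6\right) = -2$)
$C{\left(y,f \right)} = 39 + f + y$ ($C{\left(y,f \right)} = \left(f + y\right) + 39 = 39 + f + y$)
$C{\left(N{\left(3 \right)},7 + 15 \right)} + 3286 = \left(39 + \left(7 + 15\right) - 2\right) + 3286 = \left(39 + 22 - 2\right) + 3286 = 59 + 3286 = 3345$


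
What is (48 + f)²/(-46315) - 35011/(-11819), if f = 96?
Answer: 6172447/2454695 ≈ 2.5145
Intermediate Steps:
(48 + f)²/(-46315) - 35011/(-11819) = (48 + 96)²/(-46315) - 35011/(-11819) = 144²*(-1/46315) - 35011*(-1/11819) = 20736*(-1/46315) + 157/53 = -20736/46315 + 157/53 = 6172447/2454695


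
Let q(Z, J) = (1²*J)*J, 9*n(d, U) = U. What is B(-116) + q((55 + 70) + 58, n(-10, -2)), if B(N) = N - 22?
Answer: -11174/81 ≈ -137.95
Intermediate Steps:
n(d, U) = U/9
B(N) = -22 + N
q(Z, J) = J² (q(Z, J) = (1*J)*J = J*J = J²)
B(-116) + q((55 + 70) + 58, n(-10, -2)) = (-22 - 116) + ((⅑)*(-2))² = -138 + (-2/9)² = -138 + 4/81 = -11174/81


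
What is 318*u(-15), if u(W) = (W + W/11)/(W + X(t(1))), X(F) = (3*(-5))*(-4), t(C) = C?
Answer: -1272/11 ≈ -115.64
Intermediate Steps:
X(F) = 60 (X(F) = -15*(-4) = 60)
u(W) = 12*W/(11*(60 + W)) (u(W) = (W + W/11)/(W + 60) = (W + W*(1/11))/(60 + W) = (W + W/11)/(60 + W) = (12*W/11)/(60 + W) = 12*W/(11*(60 + W)))
318*u(-15) = 318*((12/11)*(-15)/(60 - 15)) = 318*((12/11)*(-15)/45) = 318*((12/11)*(-15)*(1/45)) = 318*(-4/11) = -1272/11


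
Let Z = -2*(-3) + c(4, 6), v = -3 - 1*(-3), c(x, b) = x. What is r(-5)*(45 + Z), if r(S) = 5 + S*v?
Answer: 275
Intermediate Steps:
v = 0 (v = -3 + 3 = 0)
Z = 10 (Z = -2*(-3) + 4 = 6 + 4 = 10)
r(S) = 5 (r(S) = 5 + S*0 = 5 + 0 = 5)
r(-5)*(45 + Z) = 5*(45 + 10) = 5*55 = 275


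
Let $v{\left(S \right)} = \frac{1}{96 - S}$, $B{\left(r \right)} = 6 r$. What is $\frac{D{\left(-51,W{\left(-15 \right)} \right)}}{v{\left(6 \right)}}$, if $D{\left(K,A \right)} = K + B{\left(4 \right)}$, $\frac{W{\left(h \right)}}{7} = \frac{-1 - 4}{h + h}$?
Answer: $-2430$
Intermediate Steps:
$W{\left(h \right)} = - \frac{35}{2 h}$ ($W{\left(h \right)} = 7 \frac{-1 - 4}{h + h} = 7 \left(- \frac{5}{2 h}\right) = - \frac{35}{2 h}$)
$D{\left(K,A \right)} = 24 + K$ ($D{\left(K,A \right)} = K + 6 \cdot 4 = K + 24 = 24 + K$)
$\frac{D{\left(-51,W{\left(-15 \right)} \right)}}{v{\left(6 \right)}} = \frac{24 - 51}{\left(-1\right) \frac{1}{-96 + 6}} = - \frac{27}{\left(-1\right) \frac{1}{-90}} = - \frac{27}{\left(-1\right) \left(- \frac{1}{90}\right)} = - 27 \frac{1}{\frac{1}{90}} = \left(-27\right) 90 = -2430$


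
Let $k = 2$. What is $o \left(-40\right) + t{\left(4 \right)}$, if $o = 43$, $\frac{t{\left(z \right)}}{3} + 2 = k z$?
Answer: $-1702$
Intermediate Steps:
$t{\left(z \right)} = -6 + 6 z$ ($t{\left(z \right)} = -6 + 3 \cdot 2 z = -6 + 6 z$)
$o \left(-40\right) + t{\left(4 \right)} = 43 \left(-40\right) + \left(-6 + 6 \cdot 4\right) = -1720 + \left(-6 + 24\right) = -1720 + 18 = -1702$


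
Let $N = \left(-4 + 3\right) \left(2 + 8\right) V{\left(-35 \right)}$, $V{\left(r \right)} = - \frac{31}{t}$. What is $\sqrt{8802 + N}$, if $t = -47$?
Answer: $\frac{2 \sqrt{4857262}}{47} \approx 93.784$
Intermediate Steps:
$V{\left(r \right)} = \frac{31}{47}$ ($V{\left(r \right)} = - \frac{31}{-47} = \left(-31\right) \left(- \frac{1}{47}\right) = \frac{31}{47}$)
$N = - \frac{310}{47}$ ($N = \left(-4 + 3\right) \left(2 + 8\right) \frac{31}{47} = \left(-1\right) 10 \cdot \frac{31}{47} = \left(-10\right) \frac{31}{47} = - \frac{310}{47} \approx -6.5957$)
$\sqrt{8802 + N} = \sqrt{8802 - \frac{310}{47}} = \sqrt{\frac{413384}{47}} = \frac{2 \sqrt{4857262}}{47}$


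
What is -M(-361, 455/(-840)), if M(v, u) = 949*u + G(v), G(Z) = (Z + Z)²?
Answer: -12498479/24 ≈ -5.2077e+5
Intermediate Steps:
G(Z) = 4*Z² (G(Z) = (2*Z)² = 4*Z²)
M(v, u) = 4*v² + 949*u (M(v, u) = 949*u + 4*v² = 4*v² + 949*u)
-M(-361, 455/(-840)) = -(4*(-361)² + 949*(455/(-840))) = -(4*130321 + 949*(455*(-1/840))) = -(521284 + 949*(-13/24)) = -(521284 - 12337/24) = -1*12498479/24 = -12498479/24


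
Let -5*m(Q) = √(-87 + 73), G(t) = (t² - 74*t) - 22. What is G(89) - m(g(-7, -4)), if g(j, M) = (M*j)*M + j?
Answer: 1313 + I*√14/5 ≈ 1313.0 + 0.74833*I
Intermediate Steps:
g(j, M) = j + j*M² (g(j, M) = j*M² + j = j + j*M²)
G(t) = -22 + t² - 74*t
m(Q) = -I*√14/5 (m(Q) = -√(-87 + 73)/5 = -I*√14/5)
G(89) - m(g(-7, -4)) = (-22 + 89² - 74*89) - (-1)*I*√14/5 = (-22 + 7921 - 6586) + I*√14/5 = 1313 + I*√14/5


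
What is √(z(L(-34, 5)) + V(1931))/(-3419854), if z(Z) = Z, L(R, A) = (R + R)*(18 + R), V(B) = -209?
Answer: -√879/3419854 ≈ -8.6694e-6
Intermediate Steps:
L(R, A) = 2*R*(18 + R) (L(R, A) = (2*R)*(18 + R) = 2*R*(18 + R))
√(z(L(-34, 5)) + V(1931))/(-3419854) = √(2*(-34)*(18 - 34) - 209)/(-3419854) = √(2*(-34)*(-16) - 209)*(-1/3419854) = √(1088 - 209)*(-1/3419854) = √879*(-1/3419854) = -√879/3419854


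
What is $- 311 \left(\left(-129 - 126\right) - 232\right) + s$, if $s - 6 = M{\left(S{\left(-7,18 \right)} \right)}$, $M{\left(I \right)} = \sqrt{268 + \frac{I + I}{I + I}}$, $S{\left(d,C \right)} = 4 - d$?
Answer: $151463 + \sqrt{269} \approx 1.5148 \cdot 10^{5}$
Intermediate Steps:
$M{\left(I \right)} = \sqrt{269}$ ($M{\left(I \right)} = \sqrt{268 + \frac{2 I}{2 I}} = \sqrt{268 + 2 I \frac{1}{2 I}} = \sqrt{268 + 1} = \sqrt{269}$)
$s = 6 + \sqrt{269} \approx 22.401$
$- 311 \left(\left(-129 - 126\right) - 232\right) + s = - 311 \left(\left(-129 - 126\right) - 232\right) + \left(6 + \sqrt{269}\right) = - 311 \left(-255 - 232\right) + \left(6 + \sqrt{269}\right) = \left(-311\right) \left(-487\right) + \left(6 + \sqrt{269}\right) = 151457 + \left(6 + \sqrt{269}\right) = 151463 + \sqrt{269}$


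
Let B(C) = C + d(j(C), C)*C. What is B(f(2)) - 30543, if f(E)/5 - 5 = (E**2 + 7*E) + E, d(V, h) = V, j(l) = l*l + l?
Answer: 1938332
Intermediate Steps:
j(l) = l + l**2 (j(l) = l**2 + l = l + l**2)
f(E) = 25 + 5*E**2 + 40*E (f(E) = 25 + 5*((E**2 + 7*E) + E) = 25 + 5*(E**2 + 8*E) = 25 + (5*E**2 + 40*E) = 25 + 5*E**2 + 40*E)
B(C) = C + C**2*(1 + C) (B(C) = C + (C*(1 + C))*C = C + C**2*(1 + C))
B(f(2)) - 30543 = (25 + 5*2**2 + 40*2)*(1 + (25 + 5*2**2 + 40*2)*(1 + (25 + 5*2**2 + 40*2))) - 30543 = (25 + 5*4 + 80)*(1 + (25 + 5*4 + 80)*(1 + (25 + 5*4 + 80))) - 30543 = (25 + 20 + 80)*(1 + (25 + 20 + 80)*(1 + (25 + 20 + 80))) - 30543 = 125*(1 + 125*(1 + 125)) - 30543 = 125*(1 + 125*126) - 30543 = 125*(1 + 15750) - 30543 = 125*15751 - 30543 = 1968875 - 30543 = 1938332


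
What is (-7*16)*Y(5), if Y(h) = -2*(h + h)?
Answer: 2240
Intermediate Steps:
Y(h) = -4*h
(-7*16)*Y(5) = (-7*16)*(-4*5) = -112*(-20) = 2240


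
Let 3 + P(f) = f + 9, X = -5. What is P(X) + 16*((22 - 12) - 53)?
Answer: -687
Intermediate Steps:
P(f) = 6 + f (P(f) = -3 + (f + 9) = -3 + (9 + f) = 6 + f)
P(X) + 16*((22 - 12) - 53) = (6 - 5) + 16*((22 - 12) - 53) = 1 + 16*(10 - 53) = 1 + 16*(-43) = 1 - 688 = -687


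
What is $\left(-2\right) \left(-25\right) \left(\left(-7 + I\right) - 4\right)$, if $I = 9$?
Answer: $-100$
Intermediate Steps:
$\left(-2\right) \left(-25\right) \left(\left(-7 + I\right) - 4\right) = \left(-2\right) \left(-25\right) \left(\left(-7 + 9\right) - 4\right) = 50 \left(2 - 4\right) = 50 \left(-2\right) = -100$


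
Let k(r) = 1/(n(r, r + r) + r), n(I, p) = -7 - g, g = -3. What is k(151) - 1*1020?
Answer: -149939/147 ≈ -1020.0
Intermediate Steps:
n(I, p) = -4 (n(I, p) = -7 - 1*(-3) = -7 + 3 = -4)
k(r) = 1/(-4 + r)
k(151) - 1*1020 = 1/(-4 + 151) - 1*1020 = 1/147 - 1020 = -149939/147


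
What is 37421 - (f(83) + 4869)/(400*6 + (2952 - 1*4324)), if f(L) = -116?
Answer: 38464035/1028 ≈ 37416.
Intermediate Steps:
37421 - (f(83) + 4869)/(400*6 + (2952 - 1*4324)) = 37421 - (-116 + 4869)/(400*6 + (2952 - 1*4324)) = 37421 - 4753/(2400 + (2952 - 4324)) = 37421 - 4753/(2400 - 1372) = 37421 - 4753/1028 = 38464035/1028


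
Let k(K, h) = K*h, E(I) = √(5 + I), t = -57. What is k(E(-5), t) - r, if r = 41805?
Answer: -41805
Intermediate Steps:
k(E(-5), t) - r = √(5 - 5)*(-57) - 1*41805 = √0*(-57) - 41805 = 0*(-57) - 41805 = 0 - 41805 = -41805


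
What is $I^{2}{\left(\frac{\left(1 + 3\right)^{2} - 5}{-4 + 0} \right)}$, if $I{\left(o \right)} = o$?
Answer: $\frac{121}{16} \approx 7.5625$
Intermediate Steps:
$I^{2}{\left(\frac{\left(1 + 3\right)^{2} - 5}{-4 + 0} \right)} = \left(\frac{\left(1 + 3\right)^{2} - 5}{-4 + 0}\right)^{2} = \left(\frac{4^{2} - 5}{-4}\right)^{2} = \left(\left(16 - 5\right) \left(- \frac{1}{4}\right)\right)^{2} = \left(11 \left(- \frac{1}{4}\right)\right)^{2} = \left(- \frac{11}{4}\right)^{2} = \frac{121}{16}$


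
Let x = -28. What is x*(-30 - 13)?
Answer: 1204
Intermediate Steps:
x*(-30 - 13) = -28*(-30 - 13) = -28*(-43) = 1204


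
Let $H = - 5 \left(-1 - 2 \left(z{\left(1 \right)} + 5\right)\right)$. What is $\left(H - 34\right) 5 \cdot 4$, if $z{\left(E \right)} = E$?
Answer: $620$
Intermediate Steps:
$H = 65$ ($H = - 5 \left(-1 - 2 \left(1 + 5\right)\right) = - 5 \left(-1 - 12\right) = \left(-5\right) \left(-13\right) = 65$)
$\left(H - 34\right) 5 \cdot 4 = \left(65 - 34\right) 5 \cdot 4 = 31 \cdot 20 = 620$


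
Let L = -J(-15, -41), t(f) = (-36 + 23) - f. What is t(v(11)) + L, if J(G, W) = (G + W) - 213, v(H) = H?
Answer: 245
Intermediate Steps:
J(G, W) = -213 + G + W
t(f) = -13 - f
L = 269 (L = -(-213 - 15 - 41) = -1*(-269) = 269)
t(v(11)) + L = (-13 - 1*11) + 269 = (-13 - 11) + 269 = -24 + 269 = 245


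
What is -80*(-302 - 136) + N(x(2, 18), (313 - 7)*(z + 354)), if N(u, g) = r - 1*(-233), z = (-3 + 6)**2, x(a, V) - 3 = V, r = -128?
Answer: 35145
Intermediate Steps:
x(a, V) = 3 + V
z = 9 (z = 3**2 = 9)
N(u, g) = 105 (N(u, g) = -128 - 1*(-233) = -128 + 233 = 105)
-80*(-302 - 136) + N(x(2, 18), (313 - 7)*(z + 354)) = -80*(-302 - 136) + 105 = -80*(-438) + 105 = 35040 + 105 = 35145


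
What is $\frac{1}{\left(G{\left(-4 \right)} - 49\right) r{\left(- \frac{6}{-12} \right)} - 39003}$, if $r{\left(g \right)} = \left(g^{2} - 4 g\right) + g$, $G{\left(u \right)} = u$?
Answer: $- \frac{4}{155747} \approx -2.5683 \cdot 10^{-5}$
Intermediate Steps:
$r{\left(g \right)} = g^{2} - 3 g$
$\frac{1}{\left(G{\left(-4 \right)} - 49\right) r{\left(- \frac{6}{-12} \right)} - 39003} = \frac{1}{\left(-4 - 49\right) - \frac{6}{-12} \left(-3 - \frac{6}{-12}\right) - 39003} = \frac{1}{- 53 \left(-6\right) \left(- \frac{1}{12}\right) \left(-3 - - \frac{1}{2}\right) - 39003} = \frac{1}{- 53 \frac{-3 + \frac{1}{2}}{2} - 39003} = \frac{1}{- 53 \cdot \frac{1}{2} \left(- \frac{5}{2}\right) - 39003} = \frac{1}{\left(-53\right) \left(- \frac{5}{4}\right) - 39003} = \frac{1}{\frac{265}{4} - 39003} = \frac{1}{- \frac{155747}{4}} = - \frac{4}{155747}$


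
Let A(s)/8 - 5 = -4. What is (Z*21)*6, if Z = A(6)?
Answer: 1008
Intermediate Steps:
A(s) = 8 (A(s) = 40 + 8*(-4) = 40 - 32 = 8)
Z = 8
(Z*21)*6 = (8*21)*6 = 168*6 = 1008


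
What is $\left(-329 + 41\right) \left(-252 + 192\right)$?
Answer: $17280$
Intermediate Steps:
$\left(-329 + 41\right) \left(-252 + 192\right) = \left(-288\right) \left(-60\right) = 17280$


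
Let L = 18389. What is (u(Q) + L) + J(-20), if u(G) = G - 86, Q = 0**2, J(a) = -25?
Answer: 18278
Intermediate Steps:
Q = 0
u(G) = -86 + G
(u(Q) + L) + J(-20) = ((-86 + 0) + 18389) - 25 = (-86 + 18389) - 25 = 18303 - 25 = 18278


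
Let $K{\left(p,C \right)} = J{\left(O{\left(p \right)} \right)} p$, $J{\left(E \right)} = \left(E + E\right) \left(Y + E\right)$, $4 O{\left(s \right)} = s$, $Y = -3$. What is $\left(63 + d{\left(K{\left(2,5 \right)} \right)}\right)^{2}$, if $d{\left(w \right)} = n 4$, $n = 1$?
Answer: $4489$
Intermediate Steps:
$O{\left(s \right)} = \frac{s}{4}$
$J{\left(E \right)} = 2 E \left(-3 + E\right)$ ($J{\left(E \right)} = \left(E + E\right) \left(-3 + E\right) = 2 E \left(-3 + E\right)$)
$K{\left(p,C \right)} = \frac{p^{2} \left(-3 + \frac{p}{4}\right)}{2}$ ($K{\left(p,C \right)} = 2 \frac{p}{4} \left(-3 + \frac{p}{4}\right) p = \frac{p \left(-3 + \frac{p}{4}\right)}{2} p = \frac{p^{2} \left(-3 + \frac{p}{4}\right)}{2}$)
$d{\left(w \right)} = 4$ ($d{\left(w \right)} = 1 \cdot 4 = 4$)
$\left(63 + d{\left(K{\left(2,5 \right)} \right)}\right)^{2} = \left(63 + 4\right)^{2} = 67^{2} = 4489$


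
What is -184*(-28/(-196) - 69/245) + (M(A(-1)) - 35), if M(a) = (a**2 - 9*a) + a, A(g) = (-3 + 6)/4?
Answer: -58419/3920 ≈ -14.903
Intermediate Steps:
A(g) = 3/4 (A(g) = 3*(1/4) = 3/4)
M(a) = a**2 - 8*a
-184*(-28/(-196) - 69/245) + (M(A(-1)) - 35) = -184*(-28/(-196) - 69/245) + (3*(-8 + 3/4)/4 - 35) = -184*(-28*(-1/196) - 69*1/245) + ((3/4)*(-29/4) - 35) = -184*(1/7 - 69/245) + (-87/16 - 35) = -184*(-34/245) - 647/16 = 6256/245 - 647/16 = -58419/3920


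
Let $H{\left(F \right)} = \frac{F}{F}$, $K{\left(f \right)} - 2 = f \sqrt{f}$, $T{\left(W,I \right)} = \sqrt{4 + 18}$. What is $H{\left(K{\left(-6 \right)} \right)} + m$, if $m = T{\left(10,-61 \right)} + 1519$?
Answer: $1520 + \sqrt{22} \approx 1524.7$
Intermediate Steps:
$T{\left(W,I \right)} = \sqrt{22}$
$m = 1519 + \sqrt{22}$ ($m = \sqrt{22} + 1519 = 1519 + \sqrt{22} \approx 1523.7$)
$K{\left(f \right)} = 2 + f^{\frac{3}{2}}$ ($K{\left(f \right)} = 2 + f \sqrt{f} = 2 + f^{\frac{3}{2}}$)
$H{\left(F \right)} = 1$
$H{\left(K{\left(-6 \right)} \right)} + m = 1 + \left(1519 + \sqrt{22}\right) = 1520 + \sqrt{22}$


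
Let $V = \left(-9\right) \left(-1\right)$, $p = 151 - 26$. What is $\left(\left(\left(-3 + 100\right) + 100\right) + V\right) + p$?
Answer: $331$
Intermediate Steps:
$p = 125$
$V = 9$
$\left(\left(\left(-3 + 100\right) + 100\right) + V\right) + p = \left(\left(\left(-3 + 100\right) + 100\right) + 9\right) + 125 = \left(\left(97 + 100\right) + 9\right) + 125 = \left(197 + 9\right) + 125 = 206 + 125 = 331$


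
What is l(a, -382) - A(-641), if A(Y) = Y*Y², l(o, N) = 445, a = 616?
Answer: 263375166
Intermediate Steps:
A(Y) = Y³
l(a, -382) - A(-641) = 445 - 1*(-641)³ = 445 - 1*(-263374721) = 445 + 263374721 = 263375166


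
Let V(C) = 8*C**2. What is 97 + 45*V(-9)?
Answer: 29257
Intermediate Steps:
97 + 45*V(-9) = 97 + 45*(8*(-9)**2) = 97 + 45*(8*81) = 97 + 45*648 = 97 + 29160 = 29257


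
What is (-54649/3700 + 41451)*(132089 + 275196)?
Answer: 337527098711/20 ≈ 1.6876e+10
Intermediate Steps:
(-54649/3700 + 41451)*(132089 + 275196) = (-54649*1/3700 + 41451)*407285 = (-1477/100 + 41451)*407285 = (4143623/100)*407285 = 337527098711/20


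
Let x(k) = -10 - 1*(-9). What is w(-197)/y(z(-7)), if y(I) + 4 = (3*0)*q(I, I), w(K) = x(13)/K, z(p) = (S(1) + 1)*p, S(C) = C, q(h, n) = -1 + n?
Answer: -1/788 ≈ -0.0012690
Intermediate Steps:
x(k) = -1 (x(k) = -10 + 9 = -1)
z(p) = 2*p (z(p) = (1 + 1)*p = 2*p)
w(K) = -1/K
y(I) = -4 (y(I) = -4 + (3*0)*(-1 + I) = -4 + 0*(-1 + I) = -4 + 0 = -4)
w(-197)/y(z(-7)) = -1/(-197)/(-4) = -1*(-1/197)*(-¼) = (1/197)*(-¼) = -1/788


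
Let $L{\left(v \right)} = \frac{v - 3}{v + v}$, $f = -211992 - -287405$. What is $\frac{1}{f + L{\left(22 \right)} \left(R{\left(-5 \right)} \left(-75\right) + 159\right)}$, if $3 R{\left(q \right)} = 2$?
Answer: $\frac{44}{3320243} \approx 1.3252 \cdot 10^{-5}$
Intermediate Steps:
$R{\left(q \right)} = \frac{2}{3}$ ($R{\left(q \right)} = \frac{1}{3} \cdot 2 = \frac{2}{3}$)
$f = 75413$ ($f = -211992 + 287405 = 75413$)
$L{\left(v \right)} = \frac{-3 + v}{2 v}$
$\frac{1}{f + L{\left(22 \right)} \left(R{\left(-5 \right)} \left(-75\right) + 159\right)} = \frac{1}{75413 + \frac{-3 + 22}{2 \cdot 22} \left(\frac{2}{3} \left(-75\right) + 159\right)} = \frac{1}{75413 + \frac{1}{2} \cdot \frac{1}{22} \cdot 19 \left(-50 + 159\right)} = \frac{1}{75413 + \frac{19}{44} \cdot 109} = \frac{1}{75413 + \frac{2071}{44}} = \frac{1}{\frac{3320243}{44}} = \frac{44}{3320243}$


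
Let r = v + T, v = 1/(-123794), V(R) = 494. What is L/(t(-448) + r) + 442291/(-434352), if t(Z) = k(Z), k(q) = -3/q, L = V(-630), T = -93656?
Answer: -1154609444620222207/1128041335959186288 ≈ -1.0236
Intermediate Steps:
L = 494
v = -1/123794 ≈ -8.0779e-6
t(Z) = -3/Z
r = -11594050865/123794 (r = -1/123794 - 93656 = -11594050865/123794 ≈ -93656.)
L/(t(-448) + r) + 442291/(-434352) = 494/(-3/(-448) - 11594050865/123794) + 442291/(-434352) = 494/(-3*(-1/448) - 11594050865/123794) + 442291*(-1/434352) = 494/(3/448 - 11594050865/123794) - 442291/434352 = 494/(-2597067208069/27729856) - 442291/434352 = 494*(-27729856/2597067208069) - 442291/434352 = -13698548864/2597067208069 - 442291/434352 = -1154609444620222207/1128041335959186288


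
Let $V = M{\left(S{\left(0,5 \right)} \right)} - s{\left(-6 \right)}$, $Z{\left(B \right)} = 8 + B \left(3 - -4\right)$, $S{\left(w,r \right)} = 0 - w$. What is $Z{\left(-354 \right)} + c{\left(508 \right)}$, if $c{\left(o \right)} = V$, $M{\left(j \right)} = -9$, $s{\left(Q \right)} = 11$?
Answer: $-2490$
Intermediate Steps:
$S{\left(w,r \right)} = - w$
$Z{\left(B \right)} = 8 + 7 B$ ($Z{\left(B \right)} = 8 + B \left(3 + 4\right) = 8 + B 7 = 8 + 7 B$)
$V = -20$ ($V = -9 - 11 = -20$)
$c{\left(o \right)} = -20$
$Z{\left(-354 \right)} + c{\left(508 \right)} = \left(8 + 7 \left(-354\right)\right) - 20 = \left(8 - 2478\right) - 20 = -2470 - 20 = -2490$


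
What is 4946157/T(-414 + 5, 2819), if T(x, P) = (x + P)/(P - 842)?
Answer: 9778552389/2410 ≈ 4.0575e+6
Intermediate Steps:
T(x, P) = (P + x)/(-842 + P)
4946157/T(-414 + 5, 2819) = 4946157/(((2819 + (-414 + 5))/(-842 + 2819))) = 4946157/(((2819 - 409)/1977)) = 4946157/(((1/1977)*2410)) = 4946157/(2410/1977) = 4946157*(1977/2410) = 9778552389/2410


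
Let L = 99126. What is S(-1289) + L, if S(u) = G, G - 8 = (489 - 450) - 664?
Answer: 98509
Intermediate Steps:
G = -617 (G = 8 + ((489 - 450) - 664) = 8 + (39 - 664) = 8 - 625 = -617)
S(u) = -617
S(-1289) + L = -617 + 99126 = 98509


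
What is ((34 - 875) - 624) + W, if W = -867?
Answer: -2332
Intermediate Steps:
((34 - 875) - 624) + W = ((34 - 875) - 624) - 867 = (-841 - 624) - 867 = -1465 - 867 = -2332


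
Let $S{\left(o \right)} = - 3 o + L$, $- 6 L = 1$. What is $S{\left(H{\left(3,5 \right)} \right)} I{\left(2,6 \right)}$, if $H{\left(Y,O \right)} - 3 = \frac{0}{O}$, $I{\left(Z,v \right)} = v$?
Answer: $-55$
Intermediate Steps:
$L = - \frac{1}{6}$ ($L = \left(- \frac{1}{6}\right) 1 = - \frac{1}{6} \approx -0.16667$)
$H{\left(Y,O \right)} = 3$ ($H{\left(Y,O \right)} = 3 + \frac{0}{O} = 3 + 0 = 3$)
$S{\left(o \right)} = - \frac{1}{6} - 3 o$ ($S{\left(o \right)} = - 3 o - \frac{1}{6} = - \frac{1}{6} - 3 o$)
$S{\left(H{\left(3,5 \right)} \right)} I{\left(2,6 \right)} = \left(- \frac{1}{6} - 9\right) 6 = \left(- \frac{55}{6}\right) 6 = -55$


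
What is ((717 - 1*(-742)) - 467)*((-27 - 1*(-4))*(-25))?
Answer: 570400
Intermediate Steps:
((717 - 1*(-742)) - 467)*((-27 - 1*(-4))*(-25)) = ((717 + 742) - 467)*((-27 + 4)*(-25)) = (1459 - 467)*(-23*(-25)) = 992*575 = 570400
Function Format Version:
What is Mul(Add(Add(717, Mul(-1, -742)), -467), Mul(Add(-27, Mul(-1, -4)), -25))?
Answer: 570400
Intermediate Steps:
Mul(Add(Add(717, Mul(-1, -742)), -467), Mul(Add(-27, Mul(-1, -4)), -25)) = Mul(Add(Add(717, 742), -467), Mul(Add(-27, 4), -25)) = Mul(Add(1459, -467), Mul(-23, -25)) = Mul(992, 575) = 570400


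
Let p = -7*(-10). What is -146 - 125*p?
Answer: -8896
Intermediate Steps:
p = 70
-146 - 125*p = -146 - 125*70 = -146 - 8750 = -8896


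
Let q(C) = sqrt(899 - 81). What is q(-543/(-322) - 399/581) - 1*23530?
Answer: -23530 + sqrt(818) ≈ -23501.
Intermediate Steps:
q(C) = sqrt(818)
q(-543/(-322) - 399/581) - 1*23530 = sqrt(818) - 1*23530 = sqrt(818) - 23530 = -23530 + sqrt(818)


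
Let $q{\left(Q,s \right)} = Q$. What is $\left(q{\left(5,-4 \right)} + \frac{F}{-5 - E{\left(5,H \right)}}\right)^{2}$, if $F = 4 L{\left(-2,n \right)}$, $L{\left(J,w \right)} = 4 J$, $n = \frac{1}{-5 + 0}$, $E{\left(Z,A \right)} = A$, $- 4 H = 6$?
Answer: $\frac{9801}{49} \approx 200.02$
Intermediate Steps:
$H = - \frac{3}{2}$ ($H = \left(- \frac{1}{4}\right) 6 = - \frac{3}{2} \approx -1.5$)
$n = - \frac{1}{5}$ ($n = \frac{1}{-5} = - \frac{1}{5} \approx -0.2$)
$F = -32$ ($F = 4 \cdot 4 \left(-2\right) = 4 \left(-8\right) = -32$)
$\left(q{\left(5,-4 \right)} + \frac{F}{-5 - E{\left(5,H \right)}}\right)^{2} = \left(5 - \frac{32}{-5 - - \frac{3}{2}}\right)^{2} = \left(5 - \frac{32}{-5 + \frac{3}{2}}\right)^{2} = \left(5 - \frac{32}{- \frac{7}{2}}\right)^{2} = \left(5 - - \frac{64}{7}\right)^{2} = \left(5 + \frac{64}{7}\right)^{2} = \left(\frac{99}{7}\right)^{2} = \frac{9801}{49}$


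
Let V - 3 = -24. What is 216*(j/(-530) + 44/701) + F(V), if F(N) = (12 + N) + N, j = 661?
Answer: -53097378/185765 ≈ -285.83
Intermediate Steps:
V = -21 (V = 3 - 24 = -21)
F(N) = 12 + 2*N
216*(j/(-530) + 44/701) + F(V) = 216*(661/(-530) + 44/701) + (12 + 2*(-21)) = 216*(661*(-1/530) + 44*(1/701)) + (12 - 42) = 216*(-661/530 + 44/701) - 30 = 216*(-440041/371530) - 30 = -47524428/185765 - 30 = -53097378/185765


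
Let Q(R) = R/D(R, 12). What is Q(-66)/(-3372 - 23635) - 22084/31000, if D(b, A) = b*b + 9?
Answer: -43389709177/60907536750 ≈ -0.71239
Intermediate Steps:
D(b, A) = 9 + b² (D(b, A) = b² + 9 = 9 + b²)
Q(R) = R/(9 + R²)
Q(-66)/(-3372 - 23635) - 22084/31000 = (-66/(9 + (-66)²))/(-3372 - 23635) - 22084/31000 = -66/(9 + 4356)/(-27007) - 22084*1/31000 = -66/4365*(-1/27007) - 5521/7750 = -66*1/4365*(-1/27007) - 5521/7750 = -22/1455*(-1/27007) - 5521/7750 = 22/39295185 - 5521/7750 = -43389709177/60907536750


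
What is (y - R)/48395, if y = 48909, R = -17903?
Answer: 66812/48395 ≈ 1.3806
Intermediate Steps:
(y - R)/48395 = (48909 - 1*(-17903))/48395 = (48909 + 17903)*(1/48395) = 66812*(1/48395) = 66812/48395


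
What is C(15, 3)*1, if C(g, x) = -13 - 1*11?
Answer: -24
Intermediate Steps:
C(g, x) = -24 (C(g, x) = -13 - 11 = -24)
C(15, 3)*1 = -24*1 = -24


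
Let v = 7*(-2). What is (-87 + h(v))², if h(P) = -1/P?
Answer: 1481089/196 ≈ 7556.6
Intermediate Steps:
v = -14
(-87 + h(v))² = (-87 - 1/(-14))² = (-87 - 1*(-1/14))² = (-87 + 1/14)² = (-1217/14)² = 1481089/196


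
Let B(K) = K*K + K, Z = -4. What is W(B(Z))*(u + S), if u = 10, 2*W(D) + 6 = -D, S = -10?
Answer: 0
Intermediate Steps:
B(K) = K + K**2 (B(K) = K**2 + K = K + K**2)
W(D) = -3 - D/2 (W(D) = -3 + (-D)/2 = -3 - D/2)
W(B(Z))*(u + S) = (-3 - (-2)*(1 - 4))*(10 - 10) = (-3 - (-2)*(-3))*0 = (-3 - 1/2*12)*0 = (-3 - 6)*0 = -9*0 = 0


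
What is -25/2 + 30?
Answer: 35/2 ≈ 17.500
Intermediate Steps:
-25/2 + 30 = 35/2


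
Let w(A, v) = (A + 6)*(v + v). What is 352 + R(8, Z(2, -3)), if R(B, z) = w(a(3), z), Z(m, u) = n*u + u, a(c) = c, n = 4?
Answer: 82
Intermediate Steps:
Z(m, u) = 5*u (Z(m, u) = 4*u + u = 5*u)
w(A, v) = 2*v*(6 + A) (w(A, v) = (6 + A)*(2*v) = 2*v*(6 + A))
R(B, z) = 18*z (R(B, z) = 2*z*(6 + 3) = 2*z*9 = 18*z)
352 + R(8, Z(2, -3)) = 352 + 18*(5*(-3)) = 352 + 18*(-15) = 352 - 270 = 82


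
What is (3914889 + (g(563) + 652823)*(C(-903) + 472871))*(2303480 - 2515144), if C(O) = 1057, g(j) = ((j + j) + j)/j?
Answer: -65488087106103888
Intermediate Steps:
g(j) = 3 (g(j) = (2*j + j)/j = (3*j)/j = 3)
(3914889 + (g(563) + 652823)*(C(-903) + 472871))*(2303480 - 2515144) = (3914889 + (3 + 652823)*(1057 + 472871))*(2303480 - 2515144) = (3914889 + 652826*473928)*(-211664) = (3914889 + 309392520528)*(-211664) = 309396435417*(-211664) = -65488087106103888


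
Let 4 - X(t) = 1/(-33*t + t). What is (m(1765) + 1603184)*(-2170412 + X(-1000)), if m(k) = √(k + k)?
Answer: -6959126758244199/2000 - 69453056001*√3530/32000 ≈ -3.4797e+12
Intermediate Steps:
m(k) = √2*√k (m(k) = √(2*k) = √2*√k)
X(t) = 4 + 1/(32*t) (X(t) = 4 - 1/(-33*t + t) = 4 - 1/((-32*t)) = 4 - (-1)/(32*t) = 4 + 1/(32*t))
(m(1765) + 1603184)*(-2170412 + X(-1000)) = (√2*√1765 + 1603184)*(-2170412 + (4 + (1/32)/(-1000))) = (√3530 + 1603184)*(-2170412 + (4 + (1/32)*(-1/1000))) = (1603184 + √3530)*(-2170412 + (4 - 1/32000)) = (1603184 + √3530)*(-2170412 + 127999/32000) = (1603184 + √3530)*(-69453056001/32000) = -6959126758244199/2000 - 69453056001*√3530/32000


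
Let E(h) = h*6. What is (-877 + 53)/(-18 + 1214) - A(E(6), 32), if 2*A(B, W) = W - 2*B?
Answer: 5774/299 ≈ 19.311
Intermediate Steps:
E(h) = 6*h
A(B, W) = W/2 - B (A(B, W) = (W - 2*B)/2 = W/2 - B)
(-877 + 53)/(-18 + 1214) - A(E(6), 32) = (-877 + 53)/(-18 + 1214) - ((½)*32 - 6*6) = -824/1196 - (16 - 1*36) = -824*1/1196 - (16 - 36) = -206/299 - 1*(-20) = -206/299 + 20 = 5774/299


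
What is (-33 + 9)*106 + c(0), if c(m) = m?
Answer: -2544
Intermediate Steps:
(-33 + 9)*106 + c(0) = (-33 + 9)*106 + 0 = -24*106 + 0 = -2544 + 0 = -2544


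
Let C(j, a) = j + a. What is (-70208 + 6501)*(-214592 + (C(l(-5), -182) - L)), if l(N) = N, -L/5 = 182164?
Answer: -44342683987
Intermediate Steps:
L = -910820 (L = -5*182164 = -910820)
C(j, a) = a + j
(-70208 + 6501)*(-214592 + (C(l(-5), -182) - L)) = (-70208 + 6501)*(-214592 + ((-182 - 5) - 1*(-910820))) = -63707*(-214592 + (-187 + 910820)) = -63707*(-214592 + 910633) = -63707*696041 = -44342683987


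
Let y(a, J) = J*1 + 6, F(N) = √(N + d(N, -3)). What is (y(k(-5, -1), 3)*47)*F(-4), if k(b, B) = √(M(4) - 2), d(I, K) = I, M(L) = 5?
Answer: 846*I*√2 ≈ 1196.4*I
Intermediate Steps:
k(b, B) = √3 (k(b, B) = √(5 - 2) = √3)
F(N) = √2*√N (F(N) = √(N + N) = √(2*N) = √2*√N)
y(a, J) = 6 + J (y(a, J) = J + 6 = 6 + J)
(y(k(-5, -1), 3)*47)*F(-4) = ((6 + 3)*47)*(√2*√(-4)) = (9*47)*(√2*(2*I)) = 423*(2*I*√2) = 846*I*√2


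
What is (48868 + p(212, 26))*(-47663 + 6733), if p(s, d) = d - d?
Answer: -2000167240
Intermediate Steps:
p(s, d) = 0
(48868 + p(212, 26))*(-47663 + 6733) = (48868 + 0)*(-47663 + 6733) = 48868*(-40930) = -2000167240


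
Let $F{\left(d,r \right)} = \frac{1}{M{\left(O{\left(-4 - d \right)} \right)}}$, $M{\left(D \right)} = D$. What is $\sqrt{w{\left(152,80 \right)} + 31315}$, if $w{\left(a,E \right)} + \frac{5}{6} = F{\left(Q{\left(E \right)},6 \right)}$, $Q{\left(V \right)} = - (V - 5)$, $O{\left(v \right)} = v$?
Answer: $\frac{\sqrt{5682772266}}{426} \approx 176.96$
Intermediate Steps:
$Q{\left(V \right)} = 5 - V$ ($Q{\left(V \right)} = - (-5 + V) = 5 - V$)
$F{\left(d,r \right)} = \frac{1}{-4 - d}$
$w{\left(a,E \right)} = - \frac{5}{6} - \frac{1}{9 - E}$ ($w{\left(a,E \right)} = - \frac{5}{6} - \frac{1}{4 - \left(-5 + E\right)} = - \frac{5}{6} - \frac{1}{9 - E}$)
$\sqrt{w{\left(152,80 \right)} + 31315} = \sqrt{\frac{51 - 400}{6 \left(-9 + 80\right)} + 31315} = \sqrt{\frac{51 - 400}{6 \cdot 71} + 31315} = \sqrt{\frac{1}{6} \cdot \frac{1}{71} \left(-349\right) + 31315} = \sqrt{- \frac{349}{426} + 31315} = \sqrt{\frac{13339841}{426}} = \frac{\sqrt{5682772266}}{426}$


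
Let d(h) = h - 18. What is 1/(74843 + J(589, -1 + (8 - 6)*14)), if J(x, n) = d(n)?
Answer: 1/74852 ≈ 1.3360e-5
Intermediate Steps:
d(h) = -18 + h
J(x, n) = -18 + n
1/(74843 + J(589, -1 + (8 - 6)*14)) = 1/(74843 + (-18 + (-1 + (8 - 6)*14))) = 1/(74843 + (-18 + (-1 + 2*14))) = 1/(74843 + (-18 + (-1 + 28))) = 1/(74843 + (-18 + 27)) = 1/(74843 + 9) = 1/74852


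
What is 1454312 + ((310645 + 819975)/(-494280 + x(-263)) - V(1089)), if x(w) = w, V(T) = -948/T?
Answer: 261076540308536/179519109 ≈ 1.4543e+6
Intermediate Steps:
1454312 + ((310645 + 819975)/(-494280 + x(-263)) - V(1089)) = 1454312 + ((310645 + 819975)/(-494280 - 263) - (-948)/1089) = 1454312 + (1130620/(-494543) - (-948)/1089) = 1454312 + (1130620*(-1/494543) - 1*(-316/363)) = 1454312 + (-1130620/494543 + 316/363) = 1454312 - 254139472/179519109 = 261076540308536/179519109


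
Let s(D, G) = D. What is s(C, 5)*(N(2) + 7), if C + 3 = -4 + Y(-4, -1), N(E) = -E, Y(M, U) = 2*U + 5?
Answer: -20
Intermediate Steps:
Y(M, U) = 5 + 2*U
C = -4 (C = -3 + (-4 + (5 + 2*(-1))) = -3 + (-4 + (5 - 2)) = -3 + (-4 + 3) = -3 - 1 = -4)
s(C, 5)*(N(2) + 7) = -4*(-1*2 + 7) = -4*(-2 + 7) = -4*5 = -20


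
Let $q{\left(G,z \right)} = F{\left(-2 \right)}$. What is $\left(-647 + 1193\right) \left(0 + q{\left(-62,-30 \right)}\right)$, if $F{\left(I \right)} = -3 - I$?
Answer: $-546$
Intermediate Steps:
$q{\left(G,z \right)} = -1$ ($q{\left(G,z \right)} = -3 - -2 = -3 + 2 = -1$)
$\left(-647 + 1193\right) \left(0 + q{\left(-62,-30 \right)}\right) = \left(-647 + 1193\right) \left(0 - 1\right) = 546 \left(-1\right) = -546$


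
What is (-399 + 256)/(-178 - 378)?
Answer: 143/556 ≈ 0.25719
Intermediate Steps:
(-399 + 256)/(-178 - 378) = -143/(-556) = -143*(-1/556) = 143/556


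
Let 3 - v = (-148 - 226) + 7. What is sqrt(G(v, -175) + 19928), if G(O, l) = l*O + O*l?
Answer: 2*I*sqrt(27393) ≈ 331.02*I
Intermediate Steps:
v = 370 (v = 3 - ((-148 - 226) + 7) = 3 - (-374 + 7) = 3 - 1*(-367) = 3 + 367 = 370)
G(O, l) = 2*O*l (G(O, l) = O*l + O*l = 2*O*l)
sqrt(G(v, -175) + 19928) = sqrt(2*370*(-175) + 19928) = sqrt(-129500 + 19928) = sqrt(-109572) = 2*I*sqrt(27393)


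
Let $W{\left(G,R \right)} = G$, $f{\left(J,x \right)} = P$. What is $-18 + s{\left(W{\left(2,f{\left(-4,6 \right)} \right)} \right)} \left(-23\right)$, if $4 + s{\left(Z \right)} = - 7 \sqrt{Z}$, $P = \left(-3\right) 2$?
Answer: $74 + 161 \sqrt{2} \approx 301.69$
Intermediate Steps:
$P = -6$
$f{\left(J,x \right)} = -6$
$s{\left(Z \right)} = -4 - 7 \sqrt{Z}$
$-18 + s{\left(W{\left(2,f{\left(-4,6 \right)} \right)} \right)} \left(-23\right) = -18 + \left(-4 - 7 \sqrt{2}\right) \left(-23\right) = -18 + \left(92 + 161 \sqrt{2}\right) = 74 + 161 \sqrt{2}$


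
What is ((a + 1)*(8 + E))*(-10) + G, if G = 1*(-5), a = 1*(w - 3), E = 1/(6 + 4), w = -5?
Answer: 562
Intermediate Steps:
E = ⅒ (E = 1/10 = ⅒ ≈ 0.10000)
a = -8 (a = 1*(-5 - 3) = 1*(-8) = -8)
G = -5
((a + 1)*(8 + E))*(-10) + G = ((-8 + 1)*(8 + ⅒))*(-10) - 5 = -7*81/10*(-10) - 5 = -567/10*(-10) - 5 = 567 - 5 = 562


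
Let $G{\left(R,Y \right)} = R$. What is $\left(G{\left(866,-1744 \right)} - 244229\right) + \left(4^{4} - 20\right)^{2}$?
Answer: $-187667$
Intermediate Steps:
$\left(G{\left(866,-1744 \right)} - 244229\right) + \left(4^{4} - 20\right)^{2} = \left(866 - 244229\right) + \left(4^{4} - 20\right)^{2} = -243363 + \left(256 - 20\right)^{2} = -243363 + 236^{2} = -243363 + 55696 = -187667$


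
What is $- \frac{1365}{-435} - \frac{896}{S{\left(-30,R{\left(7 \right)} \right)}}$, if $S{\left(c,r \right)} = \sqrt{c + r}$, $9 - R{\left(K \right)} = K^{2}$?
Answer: $\frac{91}{29} + \frac{64 i \sqrt{70}}{5} \approx 3.1379 + 107.09 i$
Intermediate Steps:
$R{\left(K \right)} = 9 - K^{2}$
$- \frac{1365}{-435} - \frac{896}{S{\left(-30,R{\left(7 \right)} \right)}} = - \frac{1365}{-435} - \frac{896}{\sqrt{-30 + \left(9 - 7^{2}\right)}} = \left(-1365\right) \left(- \frac{1}{435}\right) - \frac{896}{\sqrt{-30 + \left(9 - 49\right)}} = \frac{91}{29} - \frac{896}{\sqrt{-30 + \left(9 - 49\right)}} = \frac{91}{29} - \frac{896}{\sqrt{-30 - 40}} = \frac{91}{29} - \frac{896}{\sqrt{-70}} = \frac{91}{29} - \frac{896}{i \sqrt{70}} = \frac{91}{29} - 896 \left(- \frac{i \sqrt{70}}{70}\right) = \frac{91}{29} + \frac{64 i \sqrt{70}}{5}$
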